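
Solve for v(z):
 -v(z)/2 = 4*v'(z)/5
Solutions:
 v(z) = C1*exp(-5*z/8)


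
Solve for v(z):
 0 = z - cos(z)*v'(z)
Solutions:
 v(z) = C1 + Integral(z/cos(z), z)


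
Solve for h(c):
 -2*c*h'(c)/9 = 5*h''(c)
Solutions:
 h(c) = C1 + C2*erf(sqrt(5)*c/15)


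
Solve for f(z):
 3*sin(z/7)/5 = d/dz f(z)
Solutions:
 f(z) = C1 - 21*cos(z/7)/5


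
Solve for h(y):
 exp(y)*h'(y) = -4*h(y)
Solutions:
 h(y) = C1*exp(4*exp(-y))


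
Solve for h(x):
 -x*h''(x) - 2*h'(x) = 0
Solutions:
 h(x) = C1 + C2/x


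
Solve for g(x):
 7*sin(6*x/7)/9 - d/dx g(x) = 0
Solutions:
 g(x) = C1 - 49*cos(6*x/7)/54


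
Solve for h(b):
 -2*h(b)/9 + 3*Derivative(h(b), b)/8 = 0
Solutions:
 h(b) = C1*exp(16*b/27)


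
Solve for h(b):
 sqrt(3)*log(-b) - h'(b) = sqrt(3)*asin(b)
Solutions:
 h(b) = C1 + sqrt(3)*b*(log(-b) - 1) - sqrt(3)*(b*asin(b) + sqrt(1 - b^2))


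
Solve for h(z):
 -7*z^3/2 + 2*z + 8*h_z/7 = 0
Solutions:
 h(z) = C1 + 49*z^4/64 - 7*z^2/8


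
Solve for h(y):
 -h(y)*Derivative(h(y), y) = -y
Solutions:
 h(y) = -sqrt(C1 + y^2)
 h(y) = sqrt(C1 + y^2)


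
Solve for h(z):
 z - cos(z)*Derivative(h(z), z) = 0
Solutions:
 h(z) = C1 + Integral(z/cos(z), z)


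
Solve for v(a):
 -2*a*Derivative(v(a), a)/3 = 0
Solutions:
 v(a) = C1


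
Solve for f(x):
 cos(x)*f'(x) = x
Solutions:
 f(x) = C1 + Integral(x/cos(x), x)


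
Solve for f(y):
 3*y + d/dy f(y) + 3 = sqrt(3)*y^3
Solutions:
 f(y) = C1 + sqrt(3)*y^4/4 - 3*y^2/2 - 3*y


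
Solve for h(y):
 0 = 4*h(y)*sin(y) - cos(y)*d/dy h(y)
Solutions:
 h(y) = C1/cos(y)^4


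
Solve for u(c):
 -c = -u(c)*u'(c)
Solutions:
 u(c) = -sqrt(C1 + c^2)
 u(c) = sqrt(C1 + c^2)


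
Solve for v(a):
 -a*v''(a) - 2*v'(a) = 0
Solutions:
 v(a) = C1 + C2/a


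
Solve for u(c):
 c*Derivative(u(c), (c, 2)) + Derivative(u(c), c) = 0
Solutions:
 u(c) = C1 + C2*log(c)


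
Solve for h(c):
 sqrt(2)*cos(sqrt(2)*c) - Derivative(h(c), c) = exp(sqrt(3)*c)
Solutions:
 h(c) = C1 - sqrt(3)*exp(sqrt(3)*c)/3 + sin(sqrt(2)*c)


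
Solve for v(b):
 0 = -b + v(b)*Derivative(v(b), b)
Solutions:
 v(b) = -sqrt(C1 + b^2)
 v(b) = sqrt(C1 + b^2)


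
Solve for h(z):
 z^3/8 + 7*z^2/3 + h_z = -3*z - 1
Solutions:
 h(z) = C1 - z^4/32 - 7*z^3/9 - 3*z^2/2 - z


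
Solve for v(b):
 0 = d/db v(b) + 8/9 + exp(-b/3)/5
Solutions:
 v(b) = C1 - 8*b/9 + 3*exp(-b/3)/5


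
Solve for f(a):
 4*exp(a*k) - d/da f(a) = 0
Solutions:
 f(a) = C1 + 4*exp(a*k)/k


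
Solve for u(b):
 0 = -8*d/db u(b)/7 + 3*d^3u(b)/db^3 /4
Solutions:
 u(b) = C1 + C2*exp(-4*sqrt(42)*b/21) + C3*exp(4*sqrt(42)*b/21)


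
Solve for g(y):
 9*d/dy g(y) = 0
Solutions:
 g(y) = C1


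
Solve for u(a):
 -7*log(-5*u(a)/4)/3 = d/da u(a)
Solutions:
 3*Integral(1/(log(-_y) - 2*log(2) + log(5)), (_y, u(a)))/7 = C1 - a


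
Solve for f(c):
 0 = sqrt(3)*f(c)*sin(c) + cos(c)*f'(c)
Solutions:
 f(c) = C1*cos(c)^(sqrt(3))


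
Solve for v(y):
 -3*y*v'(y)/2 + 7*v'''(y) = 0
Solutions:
 v(y) = C1 + Integral(C2*airyai(14^(2/3)*3^(1/3)*y/14) + C3*airybi(14^(2/3)*3^(1/3)*y/14), y)


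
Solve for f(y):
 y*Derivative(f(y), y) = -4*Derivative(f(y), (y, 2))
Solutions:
 f(y) = C1 + C2*erf(sqrt(2)*y/4)


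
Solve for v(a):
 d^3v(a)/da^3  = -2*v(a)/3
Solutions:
 v(a) = C3*exp(-2^(1/3)*3^(2/3)*a/3) + (C1*sin(2^(1/3)*3^(1/6)*a/2) + C2*cos(2^(1/3)*3^(1/6)*a/2))*exp(2^(1/3)*3^(2/3)*a/6)


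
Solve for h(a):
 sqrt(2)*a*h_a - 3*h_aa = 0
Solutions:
 h(a) = C1 + C2*erfi(2^(3/4)*sqrt(3)*a/6)


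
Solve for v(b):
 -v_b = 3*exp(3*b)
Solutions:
 v(b) = C1 - exp(3*b)


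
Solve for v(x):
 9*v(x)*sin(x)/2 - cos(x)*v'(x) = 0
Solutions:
 v(x) = C1/cos(x)^(9/2)


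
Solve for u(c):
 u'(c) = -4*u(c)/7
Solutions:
 u(c) = C1*exp(-4*c/7)


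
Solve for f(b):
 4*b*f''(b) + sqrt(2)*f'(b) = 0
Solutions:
 f(b) = C1 + C2*b^(1 - sqrt(2)/4)


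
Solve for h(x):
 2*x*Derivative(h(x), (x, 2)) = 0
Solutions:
 h(x) = C1 + C2*x


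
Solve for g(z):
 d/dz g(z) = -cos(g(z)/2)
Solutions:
 g(z) = -2*asin((C1 + exp(z))/(C1 - exp(z))) + 2*pi
 g(z) = 2*asin((C1 + exp(z))/(C1 - exp(z)))


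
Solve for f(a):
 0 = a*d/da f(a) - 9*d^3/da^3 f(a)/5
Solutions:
 f(a) = C1 + Integral(C2*airyai(15^(1/3)*a/3) + C3*airybi(15^(1/3)*a/3), a)


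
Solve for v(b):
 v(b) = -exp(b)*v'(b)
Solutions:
 v(b) = C1*exp(exp(-b))


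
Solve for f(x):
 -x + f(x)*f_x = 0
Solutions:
 f(x) = -sqrt(C1 + x^2)
 f(x) = sqrt(C1 + x^2)


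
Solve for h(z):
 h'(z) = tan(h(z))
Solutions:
 h(z) = pi - asin(C1*exp(z))
 h(z) = asin(C1*exp(z))


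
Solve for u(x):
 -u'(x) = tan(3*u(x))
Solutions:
 u(x) = -asin(C1*exp(-3*x))/3 + pi/3
 u(x) = asin(C1*exp(-3*x))/3


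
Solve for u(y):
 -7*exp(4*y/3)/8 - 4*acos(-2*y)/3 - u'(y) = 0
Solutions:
 u(y) = C1 - 4*y*acos(-2*y)/3 - 2*sqrt(1 - 4*y^2)/3 - 21*exp(4*y/3)/32


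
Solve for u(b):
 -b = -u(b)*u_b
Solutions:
 u(b) = -sqrt(C1 + b^2)
 u(b) = sqrt(C1 + b^2)


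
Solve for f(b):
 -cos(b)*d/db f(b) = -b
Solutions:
 f(b) = C1 + Integral(b/cos(b), b)


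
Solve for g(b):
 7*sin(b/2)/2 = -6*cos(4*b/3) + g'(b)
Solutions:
 g(b) = C1 + 9*sin(4*b/3)/2 - 7*cos(b/2)


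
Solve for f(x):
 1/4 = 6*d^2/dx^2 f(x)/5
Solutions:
 f(x) = C1 + C2*x + 5*x^2/48


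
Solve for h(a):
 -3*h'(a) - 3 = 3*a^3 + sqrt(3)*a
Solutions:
 h(a) = C1 - a^4/4 - sqrt(3)*a^2/6 - a


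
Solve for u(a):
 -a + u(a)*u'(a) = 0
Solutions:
 u(a) = -sqrt(C1 + a^2)
 u(a) = sqrt(C1 + a^2)


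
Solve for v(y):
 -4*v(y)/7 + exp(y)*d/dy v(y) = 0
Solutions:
 v(y) = C1*exp(-4*exp(-y)/7)


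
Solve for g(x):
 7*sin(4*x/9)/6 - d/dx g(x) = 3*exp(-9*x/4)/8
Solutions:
 g(x) = C1 - 21*cos(4*x/9)/8 + exp(-9*x/4)/6


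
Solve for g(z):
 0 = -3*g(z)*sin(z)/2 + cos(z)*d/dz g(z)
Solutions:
 g(z) = C1/cos(z)^(3/2)


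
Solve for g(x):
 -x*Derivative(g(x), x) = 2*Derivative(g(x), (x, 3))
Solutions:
 g(x) = C1 + Integral(C2*airyai(-2^(2/3)*x/2) + C3*airybi(-2^(2/3)*x/2), x)


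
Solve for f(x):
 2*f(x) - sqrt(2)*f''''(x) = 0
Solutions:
 f(x) = C1*exp(-2^(1/8)*x) + C2*exp(2^(1/8)*x) + C3*sin(2^(1/8)*x) + C4*cos(2^(1/8)*x)


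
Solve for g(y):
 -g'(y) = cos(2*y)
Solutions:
 g(y) = C1 - sin(2*y)/2


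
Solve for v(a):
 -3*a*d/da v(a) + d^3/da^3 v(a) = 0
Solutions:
 v(a) = C1 + Integral(C2*airyai(3^(1/3)*a) + C3*airybi(3^(1/3)*a), a)


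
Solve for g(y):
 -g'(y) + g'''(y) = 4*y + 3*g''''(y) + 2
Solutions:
 g(y) = C1 + C2*exp(y*(2*2^(1/3)/(9*sqrt(717) + 241)^(1/3) + 4 + 2^(2/3)*(9*sqrt(717) + 241)^(1/3))/36)*sin(2^(1/3)*sqrt(3)*y*(-2^(1/3)*(9*sqrt(717) + 241)^(1/3) + 2/(9*sqrt(717) + 241)^(1/3))/36) + C3*exp(y*(2*2^(1/3)/(9*sqrt(717) + 241)^(1/3) + 4 + 2^(2/3)*(9*sqrt(717) + 241)^(1/3))/36)*cos(2^(1/3)*sqrt(3)*y*(-2^(1/3)*(9*sqrt(717) + 241)^(1/3) + 2/(9*sqrt(717) + 241)^(1/3))/36) + C4*exp(y*(-2^(2/3)*(9*sqrt(717) + 241)^(1/3) - 2*2^(1/3)/(9*sqrt(717) + 241)^(1/3) + 2)/18) - 2*y^2 - 2*y


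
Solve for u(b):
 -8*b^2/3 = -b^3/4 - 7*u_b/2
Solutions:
 u(b) = C1 - b^4/56 + 16*b^3/63


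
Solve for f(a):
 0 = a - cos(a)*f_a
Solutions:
 f(a) = C1 + Integral(a/cos(a), a)


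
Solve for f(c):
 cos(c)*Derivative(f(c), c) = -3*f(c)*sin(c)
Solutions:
 f(c) = C1*cos(c)^3


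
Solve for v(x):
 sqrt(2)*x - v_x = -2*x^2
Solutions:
 v(x) = C1 + 2*x^3/3 + sqrt(2)*x^2/2


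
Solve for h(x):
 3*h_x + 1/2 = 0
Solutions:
 h(x) = C1 - x/6


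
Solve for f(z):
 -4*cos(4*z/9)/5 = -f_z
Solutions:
 f(z) = C1 + 9*sin(4*z/9)/5


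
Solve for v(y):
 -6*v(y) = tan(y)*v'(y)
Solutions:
 v(y) = C1/sin(y)^6


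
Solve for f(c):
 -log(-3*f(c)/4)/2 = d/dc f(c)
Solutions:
 2*Integral(1/(log(-_y) - 2*log(2) + log(3)), (_y, f(c))) = C1 - c


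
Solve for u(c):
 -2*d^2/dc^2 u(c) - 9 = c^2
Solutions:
 u(c) = C1 + C2*c - c^4/24 - 9*c^2/4


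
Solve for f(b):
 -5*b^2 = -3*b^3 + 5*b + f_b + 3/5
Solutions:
 f(b) = C1 + 3*b^4/4 - 5*b^3/3 - 5*b^2/2 - 3*b/5


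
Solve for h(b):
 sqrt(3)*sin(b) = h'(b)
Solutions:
 h(b) = C1 - sqrt(3)*cos(b)


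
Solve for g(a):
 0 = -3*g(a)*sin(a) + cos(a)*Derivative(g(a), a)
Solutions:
 g(a) = C1/cos(a)^3


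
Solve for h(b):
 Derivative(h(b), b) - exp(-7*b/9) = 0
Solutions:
 h(b) = C1 - 9*exp(-7*b/9)/7


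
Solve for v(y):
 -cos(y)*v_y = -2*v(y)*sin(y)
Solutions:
 v(y) = C1/cos(y)^2


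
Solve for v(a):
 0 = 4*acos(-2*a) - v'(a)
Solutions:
 v(a) = C1 + 4*a*acos(-2*a) + 2*sqrt(1 - 4*a^2)


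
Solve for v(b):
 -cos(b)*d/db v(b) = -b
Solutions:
 v(b) = C1 + Integral(b/cos(b), b)


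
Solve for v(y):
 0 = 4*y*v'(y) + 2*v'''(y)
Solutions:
 v(y) = C1 + Integral(C2*airyai(-2^(1/3)*y) + C3*airybi(-2^(1/3)*y), y)


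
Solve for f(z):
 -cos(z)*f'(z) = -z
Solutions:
 f(z) = C1 + Integral(z/cos(z), z)


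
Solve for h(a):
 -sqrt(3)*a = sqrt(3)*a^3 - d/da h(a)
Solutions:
 h(a) = C1 + sqrt(3)*a^4/4 + sqrt(3)*a^2/2


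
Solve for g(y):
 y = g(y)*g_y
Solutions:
 g(y) = -sqrt(C1 + y^2)
 g(y) = sqrt(C1 + y^2)


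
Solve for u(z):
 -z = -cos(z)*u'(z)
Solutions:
 u(z) = C1 + Integral(z/cos(z), z)


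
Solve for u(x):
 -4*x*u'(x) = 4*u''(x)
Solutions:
 u(x) = C1 + C2*erf(sqrt(2)*x/2)


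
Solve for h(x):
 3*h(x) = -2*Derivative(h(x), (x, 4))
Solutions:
 h(x) = (C1*sin(6^(1/4)*x/2) + C2*cos(6^(1/4)*x/2))*exp(-6^(1/4)*x/2) + (C3*sin(6^(1/4)*x/2) + C4*cos(6^(1/4)*x/2))*exp(6^(1/4)*x/2)


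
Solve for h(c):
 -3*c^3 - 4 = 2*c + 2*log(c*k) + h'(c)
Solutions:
 h(c) = C1 - 3*c^4/4 - c^2 - 2*c*log(c*k) - 2*c


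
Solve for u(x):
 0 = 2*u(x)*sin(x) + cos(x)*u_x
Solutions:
 u(x) = C1*cos(x)^2


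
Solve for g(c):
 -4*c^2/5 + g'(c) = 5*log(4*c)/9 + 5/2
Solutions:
 g(c) = C1 + 4*c^3/15 + 5*c*log(c)/9 + 10*c*log(2)/9 + 35*c/18


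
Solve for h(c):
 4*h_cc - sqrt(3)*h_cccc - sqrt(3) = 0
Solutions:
 h(c) = C1 + C2*c + C3*exp(-2*3^(3/4)*c/3) + C4*exp(2*3^(3/4)*c/3) + sqrt(3)*c^2/8


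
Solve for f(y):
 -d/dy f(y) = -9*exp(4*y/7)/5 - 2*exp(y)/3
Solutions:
 f(y) = C1 + 63*exp(4*y/7)/20 + 2*exp(y)/3


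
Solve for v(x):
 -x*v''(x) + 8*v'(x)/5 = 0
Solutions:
 v(x) = C1 + C2*x^(13/5)


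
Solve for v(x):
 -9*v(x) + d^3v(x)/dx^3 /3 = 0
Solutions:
 v(x) = C3*exp(3*x) + (C1*sin(3*sqrt(3)*x/2) + C2*cos(3*sqrt(3)*x/2))*exp(-3*x/2)


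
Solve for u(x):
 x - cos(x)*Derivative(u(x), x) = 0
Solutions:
 u(x) = C1 + Integral(x/cos(x), x)


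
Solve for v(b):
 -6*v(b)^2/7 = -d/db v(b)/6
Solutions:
 v(b) = -7/(C1 + 36*b)


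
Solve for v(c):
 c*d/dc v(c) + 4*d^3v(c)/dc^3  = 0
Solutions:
 v(c) = C1 + Integral(C2*airyai(-2^(1/3)*c/2) + C3*airybi(-2^(1/3)*c/2), c)


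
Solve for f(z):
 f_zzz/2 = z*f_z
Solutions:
 f(z) = C1 + Integral(C2*airyai(2^(1/3)*z) + C3*airybi(2^(1/3)*z), z)


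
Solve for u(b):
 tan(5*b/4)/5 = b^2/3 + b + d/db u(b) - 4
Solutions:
 u(b) = C1 - b^3/9 - b^2/2 + 4*b - 4*log(cos(5*b/4))/25


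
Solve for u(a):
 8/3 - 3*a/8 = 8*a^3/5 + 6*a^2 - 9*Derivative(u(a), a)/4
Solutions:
 u(a) = C1 + 8*a^4/45 + 8*a^3/9 + a^2/12 - 32*a/27


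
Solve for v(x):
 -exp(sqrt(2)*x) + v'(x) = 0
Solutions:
 v(x) = C1 + sqrt(2)*exp(sqrt(2)*x)/2


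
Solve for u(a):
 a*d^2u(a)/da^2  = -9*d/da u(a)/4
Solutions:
 u(a) = C1 + C2/a^(5/4)


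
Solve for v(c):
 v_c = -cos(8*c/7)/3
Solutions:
 v(c) = C1 - 7*sin(8*c/7)/24


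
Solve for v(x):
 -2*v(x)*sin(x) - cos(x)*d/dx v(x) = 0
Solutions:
 v(x) = C1*cos(x)^2


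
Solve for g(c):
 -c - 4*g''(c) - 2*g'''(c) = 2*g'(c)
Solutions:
 g(c) = C1 - c^2/4 + c + (C2 + C3*c)*exp(-c)


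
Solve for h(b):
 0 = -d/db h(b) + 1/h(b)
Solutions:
 h(b) = -sqrt(C1 + 2*b)
 h(b) = sqrt(C1 + 2*b)


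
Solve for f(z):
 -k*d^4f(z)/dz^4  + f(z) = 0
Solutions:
 f(z) = C1*exp(-z*(1/k)^(1/4)) + C2*exp(z*(1/k)^(1/4)) + C3*exp(-I*z*(1/k)^(1/4)) + C4*exp(I*z*(1/k)^(1/4))


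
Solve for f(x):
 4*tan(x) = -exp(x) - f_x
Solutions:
 f(x) = C1 - exp(x) + 4*log(cos(x))


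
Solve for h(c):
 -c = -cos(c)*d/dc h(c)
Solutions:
 h(c) = C1 + Integral(c/cos(c), c)


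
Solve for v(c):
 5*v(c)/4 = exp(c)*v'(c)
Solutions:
 v(c) = C1*exp(-5*exp(-c)/4)


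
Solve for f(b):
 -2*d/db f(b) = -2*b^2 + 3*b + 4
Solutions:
 f(b) = C1 + b^3/3 - 3*b^2/4 - 2*b


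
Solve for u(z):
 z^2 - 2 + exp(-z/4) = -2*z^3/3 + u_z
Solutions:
 u(z) = C1 + z^4/6 + z^3/3 - 2*z - 4*exp(-z/4)


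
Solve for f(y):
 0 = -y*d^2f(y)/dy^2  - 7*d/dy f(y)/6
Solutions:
 f(y) = C1 + C2/y^(1/6)


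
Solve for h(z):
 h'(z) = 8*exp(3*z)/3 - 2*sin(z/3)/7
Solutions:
 h(z) = C1 + 8*exp(3*z)/9 + 6*cos(z/3)/7


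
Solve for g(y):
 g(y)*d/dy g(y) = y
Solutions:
 g(y) = -sqrt(C1 + y^2)
 g(y) = sqrt(C1 + y^2)


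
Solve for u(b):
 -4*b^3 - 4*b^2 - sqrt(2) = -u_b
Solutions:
 u(b) = C1 + b^4 + 4*b^3/3 + sqrt(2)*b


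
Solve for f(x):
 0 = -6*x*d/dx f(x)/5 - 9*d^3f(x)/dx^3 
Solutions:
 f(x) = C1 + Integral(C2*airyai(-15^(2/3)*2^(1/3)*x/15) + C3*airybi(-15^(2/3)*2^(1/3)*x/15), x)


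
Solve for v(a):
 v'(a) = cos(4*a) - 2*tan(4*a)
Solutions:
 v(a) = C1 + log(cos(4*a))/2 + sin(4*a)/4


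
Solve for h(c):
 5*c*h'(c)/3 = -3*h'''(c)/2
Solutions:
 h(c) = C1 + Integral(C2*airyai(-30^(1/3)*c/3) + C3*airybi(-30^(1/3)*c/3), c)


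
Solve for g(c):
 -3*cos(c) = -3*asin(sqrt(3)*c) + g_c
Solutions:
 g(c) = C1 + 3*c*asin(sqrt(3)*c) + sqrt(3)*sqrt(1 - 3*c^2) - 3*sin(c)


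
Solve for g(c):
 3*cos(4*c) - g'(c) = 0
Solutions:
 g(c) = C1 + 3*sin(4*c)/4


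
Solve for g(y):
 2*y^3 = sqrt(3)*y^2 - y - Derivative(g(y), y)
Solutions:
 g(y) = C1 - y^4/2 + sqrt(3)*y^3/3 - y^2/2


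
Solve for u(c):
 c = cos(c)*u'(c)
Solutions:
 u(c) = C1 + Integral(c/cos(c), c)


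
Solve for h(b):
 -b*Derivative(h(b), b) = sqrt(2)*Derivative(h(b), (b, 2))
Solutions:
 h(b) = C1 + C2*erf(2^(1/4)*b/2)


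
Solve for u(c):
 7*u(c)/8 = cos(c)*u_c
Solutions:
 u(c) = C1*(sin(c) + 1)^(7/16)/(sin(c) - 1)^(7/16)


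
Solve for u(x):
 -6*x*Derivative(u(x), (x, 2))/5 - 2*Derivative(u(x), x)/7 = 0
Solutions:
 u(x) = C1 + C2*x^(16/21)


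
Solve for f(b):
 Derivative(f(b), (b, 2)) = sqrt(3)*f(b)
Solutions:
 f(b) = C1*exp(-3^(1/4)*b) + C2*exp(3^(1/4)*b)


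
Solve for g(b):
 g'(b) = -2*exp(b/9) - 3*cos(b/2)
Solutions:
 g(b) = C1 - 18*exp(b/9) - 6*sin(b/2)


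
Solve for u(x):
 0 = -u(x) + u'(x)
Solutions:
 u(x) = C1*exp(x)


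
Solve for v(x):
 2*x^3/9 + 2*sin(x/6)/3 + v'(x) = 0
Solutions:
 v(x) = C1 - x^4/18 + 4*cos(x/6)


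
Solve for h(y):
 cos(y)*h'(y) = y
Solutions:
 h(y) = C1 + Integral(y/cos(y), y)


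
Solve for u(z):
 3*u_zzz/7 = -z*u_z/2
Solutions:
 u(z) = C1 + Integral(C2*airyai(-6^(2/3)*7^(1/3)*z/6) + C3*airybi(-6^(2/3)*7^(1/3)*z/6), z)


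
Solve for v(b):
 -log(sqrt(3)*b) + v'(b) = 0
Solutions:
 v(b) = C1 + b*log(b) - b + b*log(3)/2


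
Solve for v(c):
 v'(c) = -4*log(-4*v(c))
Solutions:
 Integral(1/(log(-_y) + 2*log(2)), (_y, v(c)))/4 = C1 - c


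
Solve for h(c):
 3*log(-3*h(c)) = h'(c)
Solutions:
 -Integral(1/(log(-_y) + log(3)), (_y, h(c)))/3 = C1 - c


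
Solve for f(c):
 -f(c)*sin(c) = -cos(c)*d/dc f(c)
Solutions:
 f(c) = C1/cos(c)


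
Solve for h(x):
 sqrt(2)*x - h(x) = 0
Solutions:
 h(x) = sqrt(2)*x


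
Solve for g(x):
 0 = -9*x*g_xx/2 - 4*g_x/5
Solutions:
 g(x) = C1 + C2*x^(37/45)


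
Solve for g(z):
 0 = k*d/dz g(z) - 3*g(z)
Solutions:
 g(z) = C1*exp(3*z/k)


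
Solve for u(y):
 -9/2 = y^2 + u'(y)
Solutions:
 u(y) = C1 - y^3/3 - 9*y/2


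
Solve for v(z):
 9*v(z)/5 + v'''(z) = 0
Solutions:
 v(z) = C3*exp(-15^(2/3)*z/5) + (C1*sin(3*3^(1/6)*5^(2/3)*z/10) + C2*cos(3*3^(1/6)*5^(2/3)*z/10))*exp(15^(2/3)*z/10)


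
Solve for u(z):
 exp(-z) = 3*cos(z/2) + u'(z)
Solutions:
 u(z) = C1 - 6*sin(z/2) - exp(-z)


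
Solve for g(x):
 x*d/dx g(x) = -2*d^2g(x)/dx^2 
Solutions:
 g(x) = C1 + C2*erf(x/2)


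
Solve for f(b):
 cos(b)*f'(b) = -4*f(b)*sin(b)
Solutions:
 f(b) = C1*cos(b)^4


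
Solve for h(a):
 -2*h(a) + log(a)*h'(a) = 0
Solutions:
 h(a) = C1*exp(2*li(a))


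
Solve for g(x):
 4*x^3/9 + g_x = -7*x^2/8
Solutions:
 g(x) = C1 - x^4/9 - 7*x^3/24


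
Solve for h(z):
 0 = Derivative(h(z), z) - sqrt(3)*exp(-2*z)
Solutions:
 h(z) = C1 - sqrt(3)*exp(-2*z)/2


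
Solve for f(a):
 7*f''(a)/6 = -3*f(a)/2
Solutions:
 f(a) = C1*sin(3*sqrt(7)*a/7) + C2*cos(3*sqrt(7)*a/7)


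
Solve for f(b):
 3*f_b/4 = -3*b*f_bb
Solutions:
 f(b) = C1 + C2*b^(3/4)


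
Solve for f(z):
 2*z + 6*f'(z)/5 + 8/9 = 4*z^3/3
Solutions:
 f(z) = C1 + 5*z^4/18 - 5*z^2/6 - 20*z/27


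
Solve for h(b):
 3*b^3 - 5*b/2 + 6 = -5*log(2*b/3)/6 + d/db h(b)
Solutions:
 h(b) = C1 + 3*b^4/4 - 5*b^2/4 + 5*b*log(b)/6 - 5*b*log(3)/6 + 5*b*log(2)/6 + 31*b/6


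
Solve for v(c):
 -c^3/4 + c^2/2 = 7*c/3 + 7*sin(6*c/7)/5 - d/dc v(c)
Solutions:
 v(c) = C1 + c^4/16 - c^3/6 + 7*c^2/6 - 49*cos(6*c/7)/30


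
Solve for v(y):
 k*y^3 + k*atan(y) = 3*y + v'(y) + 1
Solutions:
 v(y) = C1 + k*y^4/4 + k*(y*atan(y) - log(y^2 + 1)/2) - 3*y^2/2 - y


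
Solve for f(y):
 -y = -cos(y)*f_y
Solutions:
 f(y) = C1 + Integral(y/cos(y), y)


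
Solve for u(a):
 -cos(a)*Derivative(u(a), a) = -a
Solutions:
 u(a) = C1 + Integral(a/cos(a), a)


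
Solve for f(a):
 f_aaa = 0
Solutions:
 f(a) = C1 + C2*a + C3*a^2


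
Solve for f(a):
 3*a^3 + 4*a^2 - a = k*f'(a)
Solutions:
 f(a) = C1 + 3*a^4/(4*k) + 4*a^3/(3*k) - a^2/(2*k)


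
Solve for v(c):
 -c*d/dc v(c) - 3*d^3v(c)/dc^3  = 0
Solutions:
 v(c) = C1 + Integral(C2*airyai(-3^(2/3)*c/3) + C3*airybi(-3^(2/3)*c/3), c)


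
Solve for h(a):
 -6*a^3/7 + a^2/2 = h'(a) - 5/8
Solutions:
 h(a) = C1 - 3*a^4/14 + a^3/6 + 5*a/8


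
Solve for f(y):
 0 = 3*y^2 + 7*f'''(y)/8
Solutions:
 f(y) = C1 + C2*y + C3*y^2 - 2*y^5/35


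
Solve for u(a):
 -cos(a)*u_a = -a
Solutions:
 u(a) = C1 + Integral(a/cos(a), a)


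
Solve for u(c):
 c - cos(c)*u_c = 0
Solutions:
 u(c) = C1 + Integral(c/cos(c), c)


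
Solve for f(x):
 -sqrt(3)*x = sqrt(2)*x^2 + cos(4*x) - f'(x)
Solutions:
 f(x) = C1 + sqrt(2)*x^3/3 + sqrt(3)*x^2/2 + sin(4*x)/4


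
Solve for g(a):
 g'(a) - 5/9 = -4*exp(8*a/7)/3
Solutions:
 g(a) = C1 + 5*a/9 - 7*exp(8*a/7)/6


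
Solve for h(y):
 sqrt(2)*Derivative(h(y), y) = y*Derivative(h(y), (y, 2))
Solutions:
 h(y) = C1 + C2*y^(1 + sqrt(2))


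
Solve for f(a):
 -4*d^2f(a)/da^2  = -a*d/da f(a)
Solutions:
 f(a) = C1 + C2*erfi(sqrt(2)*a/4)


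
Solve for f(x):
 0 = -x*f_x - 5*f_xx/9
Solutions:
 f(x) = C1 + C2*erf(3*sqrt(10)*x/10)


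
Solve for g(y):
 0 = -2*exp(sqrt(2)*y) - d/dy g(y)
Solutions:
 g(y) = C1 - sqrt(2)*exp(sqrt(2)*y)


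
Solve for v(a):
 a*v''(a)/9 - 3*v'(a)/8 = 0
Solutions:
 v(a) = C1 + C2*a^(35/8)


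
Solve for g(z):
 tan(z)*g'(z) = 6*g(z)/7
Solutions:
 g(z) = C1*sin(z)^(6/7)


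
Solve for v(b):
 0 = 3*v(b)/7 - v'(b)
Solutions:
 v(b) = C1*exp(3*b/7)


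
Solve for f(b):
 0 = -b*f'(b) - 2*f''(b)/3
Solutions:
 f(b) = C1 + C2*erf(sqrt(3)*b/2)


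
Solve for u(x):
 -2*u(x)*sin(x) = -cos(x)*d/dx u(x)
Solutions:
 u(x) = C1/cos(x)^2


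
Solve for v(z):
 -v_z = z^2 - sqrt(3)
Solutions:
 v(z) = C1 - z^3/3 + sqrt(3)*z


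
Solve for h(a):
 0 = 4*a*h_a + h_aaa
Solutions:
 h(a) = C1 + Integral(C2*airyai(-2^(2/3)*a) + C3*airybi(-2^(2/3)*a), a)


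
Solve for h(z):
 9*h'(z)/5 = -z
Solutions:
 h(z) = C1 - 5*z^2/18


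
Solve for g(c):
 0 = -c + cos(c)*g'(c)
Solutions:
 g(c) = C1 + Integral(c/cos(c), c)


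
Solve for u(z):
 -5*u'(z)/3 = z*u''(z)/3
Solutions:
 u(z) = C1 + C2/z^4


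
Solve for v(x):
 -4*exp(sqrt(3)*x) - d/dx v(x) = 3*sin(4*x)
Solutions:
 v(x) = C1 - 4*sqrt(3)*exp(sqrt(3)*x)/3 + 3*cos(4*x)/4


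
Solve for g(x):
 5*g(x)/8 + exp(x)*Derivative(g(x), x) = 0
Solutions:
 g(x) = C1*exp(5*exp(-x)/8)


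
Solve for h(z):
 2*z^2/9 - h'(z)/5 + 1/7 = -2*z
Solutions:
 h(z) = C1 + 10*z^3/27 + 5*z^2 + 5*z/7


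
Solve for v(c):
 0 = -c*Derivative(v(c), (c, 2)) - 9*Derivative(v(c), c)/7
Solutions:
 v(c) = C1 + C2/c^(2/7)


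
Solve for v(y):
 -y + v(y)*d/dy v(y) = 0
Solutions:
 v(y) = -sqrt(C1 + y^2)
 v(y) = sqrt(C1 + y^2)


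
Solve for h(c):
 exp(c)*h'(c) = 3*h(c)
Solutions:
 h(c) = C1*exp(-3*exp(-c))


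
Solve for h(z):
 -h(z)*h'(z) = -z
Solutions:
 h(z) = -sqrt(C1 + z^2)
 h(z) = sqrt(C1 + z^2)


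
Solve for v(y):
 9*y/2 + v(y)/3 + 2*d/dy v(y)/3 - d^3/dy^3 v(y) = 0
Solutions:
 v(y) = C3*exp(y) - 27*y/2 + (C1*sin(sqrt(3)*y/6) + C2*cos(sqrt(3)*y/6))*exp(-y/2) + 27


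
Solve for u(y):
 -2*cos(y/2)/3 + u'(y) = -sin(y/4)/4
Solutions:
 u(y) = C1 + 4*sin(y/2)/3 + cos(y/4)


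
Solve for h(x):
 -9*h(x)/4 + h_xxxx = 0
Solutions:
 h(x) = C1*exp(-sqrt(6)*x/2) + C2*exp(sqrt(6)*x/2) + C3*sin(sqrt(6)*x/2) + C4*cos(sqrt(6)*x/2)


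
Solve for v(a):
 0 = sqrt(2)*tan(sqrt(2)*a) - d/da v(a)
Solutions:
 v(a) = C1 - log(cos(sqrt(2)*a))


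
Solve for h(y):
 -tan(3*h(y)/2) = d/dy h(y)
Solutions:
 h(y) = -2*asin(C1*exp(-3*y/2))/3 + 2*pi/3
 h(y) = 2*asin(C1*exp(-3*y/2))/3


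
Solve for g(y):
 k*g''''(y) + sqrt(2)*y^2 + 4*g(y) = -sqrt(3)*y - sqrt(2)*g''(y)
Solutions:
 g(y) = C1*exp(-2^(3/4)*y*sqrt((-sqrt(1 - 8*k) - 1)/k)/2) + C2*exp(2^(3/4)*y*sqrt((-sqrt(1 - 8*k) - 1)/k)/2) + C3*exp(-2^(3/4)*y*sqrt((sqrt(1 - 8*k) - 1)/k)/2) + C4*exp(2^(3/4)*y*sqrt((sqrt(1 - 8*k) - 1)/k)/2) - sqrt(2)*y^2/4 - sqrt(3)*y/4 + 1/4


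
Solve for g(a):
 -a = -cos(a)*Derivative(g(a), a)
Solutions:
 g(a) = C1 + Integral(a/cos(a), a)


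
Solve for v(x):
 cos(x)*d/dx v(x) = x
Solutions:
 v(x) = C1 + Integral(x/cos(x), x)


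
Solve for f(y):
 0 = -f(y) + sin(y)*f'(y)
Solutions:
 f(y) = C1*sqrt(cos(y) - 1)/sqrt(cos(y) + 1)


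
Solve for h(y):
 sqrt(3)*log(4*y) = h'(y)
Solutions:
 h(y) = C1 + sqrt(3)*y*log(y) - sqrt(3)*y + 2*sqrt(3)*y*log(2)


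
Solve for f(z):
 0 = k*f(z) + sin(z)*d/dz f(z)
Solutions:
 f(z) = C1*exp(k*(-log(cos(z) - 1) + log(cos(z) + 1))/2)


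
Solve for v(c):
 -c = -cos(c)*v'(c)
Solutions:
 v(c) = C1 + Integral(c/cos(c), c)


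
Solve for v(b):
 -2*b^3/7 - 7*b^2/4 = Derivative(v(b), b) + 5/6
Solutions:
 v(b) = C1 - b^4/14 - 7*b^3/12 - 5*b/6


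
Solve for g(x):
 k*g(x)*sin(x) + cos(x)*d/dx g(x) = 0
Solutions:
 g(x) = C1*exp(k*log(cos(x)))


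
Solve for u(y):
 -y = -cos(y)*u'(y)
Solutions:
 u(y) = C1 + Integral(y/cos(y), y)


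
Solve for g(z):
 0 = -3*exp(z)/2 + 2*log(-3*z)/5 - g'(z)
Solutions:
 g(z) = C1 + 2*z*log(-z)/5 + 2*z*(-1 + log(3))/5 - 3*exp(z)/2


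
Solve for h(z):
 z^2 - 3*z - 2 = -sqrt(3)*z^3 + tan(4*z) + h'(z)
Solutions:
 h(z) = C1 + sqrt(3)*z^4/4 + z^3/3 - 3*z^2/2 - 2*z + log(cos(4*z))/4


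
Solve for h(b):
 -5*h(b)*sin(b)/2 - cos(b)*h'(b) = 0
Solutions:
 h(b) = C1*cos(b)^(5/2)


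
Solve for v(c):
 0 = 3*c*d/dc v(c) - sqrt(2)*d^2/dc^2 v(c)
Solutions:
 v(c) = C1 + C2*erfi(2^(1/4)*sqrt(3)*c/2)


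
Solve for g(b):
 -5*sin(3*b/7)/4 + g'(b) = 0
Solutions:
 g(b) = C1 - 35*cos(3*b/7)/12


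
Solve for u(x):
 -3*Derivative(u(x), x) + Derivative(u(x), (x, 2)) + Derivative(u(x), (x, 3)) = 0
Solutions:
 u(x) = C1 + C2*exp(x*(-1 + sqrt(13))/2) + C3*exp(-x*(1 + sqrt(13))/2)


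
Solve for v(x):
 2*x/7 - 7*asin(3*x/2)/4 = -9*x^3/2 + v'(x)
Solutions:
 v(x) = C1 + 9*x^4/8 + x^2/7 - 7*x*asin(3*x/2)/4 - 7*sqrt(4 - 9*x^2)/12


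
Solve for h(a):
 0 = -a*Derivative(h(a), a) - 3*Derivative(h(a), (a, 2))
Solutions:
 h(a) = C1 + C2*erf(sqrt(6)*a/6)


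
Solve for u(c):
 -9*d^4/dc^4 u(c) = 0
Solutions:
 u(c) = C1 + C2*c + C3*c^2 + C4*c^3


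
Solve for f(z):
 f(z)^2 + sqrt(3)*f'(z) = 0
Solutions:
 f(z) = 3/(C1 + sqrt(3)*z)


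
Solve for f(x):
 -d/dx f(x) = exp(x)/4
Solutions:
 f(x) = C1 - exp(x)/4


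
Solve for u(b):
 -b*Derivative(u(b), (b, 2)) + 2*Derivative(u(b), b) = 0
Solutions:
 u(b) = C1 + C2*b^3


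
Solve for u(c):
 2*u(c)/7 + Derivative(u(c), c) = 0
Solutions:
 u(c) = C1*exp(-2*c/7)


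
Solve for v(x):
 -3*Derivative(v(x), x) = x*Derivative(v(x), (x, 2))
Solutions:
 v(x) = C1 + C2/x^2


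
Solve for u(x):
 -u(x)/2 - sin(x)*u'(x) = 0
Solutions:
 u(x) = C1*(cos(x) + 1)^(1/4)/(cos(x) - 1)^(1/4)


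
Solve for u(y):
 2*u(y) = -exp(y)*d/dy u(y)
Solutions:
 u(y) = C1*exp(2*exp(-y))


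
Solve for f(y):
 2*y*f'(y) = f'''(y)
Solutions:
 f(y) = C1 + Integral(C2*airyai(2^(1/3)*y) + C3*airybi(2^(1/3)*y), y)


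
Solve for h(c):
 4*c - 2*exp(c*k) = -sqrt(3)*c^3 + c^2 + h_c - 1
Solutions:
 h(c) = C1 + sqrt(3)*c^4/4 - c^3/3 + 2*c^2 + c - 2*exp(c*k)/k


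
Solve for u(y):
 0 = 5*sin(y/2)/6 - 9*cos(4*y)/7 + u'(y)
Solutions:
 u(y) = C1 + 9*sin(4*y)/28 + 5*cos(y/2)/3


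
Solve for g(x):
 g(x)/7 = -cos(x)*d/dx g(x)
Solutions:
 g(x) = C1*(sin(x) - 1)^(1/14)/(sin(x) + 1)^(1/14)


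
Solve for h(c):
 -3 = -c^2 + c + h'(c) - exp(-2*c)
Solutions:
 h(c) = C1 + c^3/3 - c^2/2 - 3*c - exp(-2*c)/2


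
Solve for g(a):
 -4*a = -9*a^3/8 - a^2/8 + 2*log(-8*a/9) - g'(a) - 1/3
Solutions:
 g(a) = C1 - 9*a^4/32 - a^3/24 + 2*a^2 + 2*a*log(-a) + a*(-4*log(3) - 7/3 + 6*log(2))


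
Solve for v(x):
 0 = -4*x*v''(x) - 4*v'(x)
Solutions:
 v(x) = C1 + C2*log(x)


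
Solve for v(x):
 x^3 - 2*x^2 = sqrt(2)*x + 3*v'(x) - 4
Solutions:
 v(x) = C1 + x^4/12 - 2*x^3/9 - sqrt(2)*x^2/6 + 4*x/3


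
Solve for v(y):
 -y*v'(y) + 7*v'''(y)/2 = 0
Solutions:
 v(y) = C1 + Integral(C2*airyai(2^(1/3)*7^(2/3)*y/7) + C3*airybi(2^(1/3)*7^(2/3)*y/7), y)


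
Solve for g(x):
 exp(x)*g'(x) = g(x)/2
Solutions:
 g(x) = C1*exp(-exp(-x)/2)


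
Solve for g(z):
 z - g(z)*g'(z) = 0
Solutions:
 g(z) = -sqrt(C1 + z^2)
 g(z) = sqrt(C1 + z^2)


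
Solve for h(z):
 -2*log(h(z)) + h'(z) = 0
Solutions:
 li(h(z)) = C1 + 2*z


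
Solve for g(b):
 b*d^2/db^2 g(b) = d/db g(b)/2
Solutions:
 g(b) = C1 + C2*b^(3/2)


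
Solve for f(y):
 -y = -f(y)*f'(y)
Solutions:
 f(y) = -sqrt(C1 + y^2)
 f(y) = sqrt(C1 + y^2)


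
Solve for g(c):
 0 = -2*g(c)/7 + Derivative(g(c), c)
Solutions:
 g(c) = C1*exp(2*c/7)


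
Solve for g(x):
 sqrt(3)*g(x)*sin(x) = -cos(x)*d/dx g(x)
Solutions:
 g(x) = C1*cos(x)^(sqrt(3))


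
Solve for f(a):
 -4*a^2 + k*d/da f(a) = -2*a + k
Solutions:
 f(a) = C1 + 4*a^3/(3*k) - a^2/k + a


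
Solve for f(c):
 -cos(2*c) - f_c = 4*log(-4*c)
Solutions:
 f(c) = C1 - 4*c*log(-c) - 8*c*log(2) + 4*c - sin(2*c)/2


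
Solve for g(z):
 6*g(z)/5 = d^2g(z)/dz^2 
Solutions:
 g(z) = C1*exp(-sqrt(30)*z/5) + C2*exp(sqrt(30)*z/5)


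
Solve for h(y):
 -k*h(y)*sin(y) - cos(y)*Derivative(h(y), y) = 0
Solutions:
 h(y) = C1*exp(k*log(cos(y)))


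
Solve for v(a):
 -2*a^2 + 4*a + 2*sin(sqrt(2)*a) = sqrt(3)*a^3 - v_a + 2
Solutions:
 v(a) = C1 + sqrt(3)*a^4/4 + 2*a^3/3 - 2*a^2 + 2*a + sqrt(2)*cos(sqrt(2)*a)


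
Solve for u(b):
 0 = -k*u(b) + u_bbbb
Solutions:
 u(b) = C1*exp(-b*k^(1/4)) + C2*exp(b*k^(1/4)) + C3*exp(-I*b*k^(1/4)) + C4*exp(I*b*k^(1/4))


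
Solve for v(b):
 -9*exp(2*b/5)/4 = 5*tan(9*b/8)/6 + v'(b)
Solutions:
 v(b) = C1 - 45*exp(2*b/5)/8 + 20*log(cos(9*b/8))/27


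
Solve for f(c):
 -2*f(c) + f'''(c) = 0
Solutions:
 f(c) = C3*exp(2^(1/3)*c) + (C1*sin(2^(1/3)*sqrt(3)*c/2) + C2*cos(2^(1/3)*sqrt(3)*c/2))*exp(-2^(1/3)*c/2)


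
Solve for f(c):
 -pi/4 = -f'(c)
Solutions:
 f(c) = C1 + pi*c/4


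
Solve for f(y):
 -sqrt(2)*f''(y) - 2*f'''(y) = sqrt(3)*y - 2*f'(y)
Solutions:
 f(y) = C1 + C2*exp(-sqrt(2)*y) + C3*exp(sqrt(2)*y/2) + sqrt(3)*y^2/4 + sqrt(6)*y/4


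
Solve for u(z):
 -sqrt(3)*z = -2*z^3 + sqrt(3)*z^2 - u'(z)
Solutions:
 u(z) = C1 - z^4/2 + sqrt(3)*z^3/3 + sqrt(3)*z^2/2


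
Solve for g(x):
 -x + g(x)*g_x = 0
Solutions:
 g(x) = -sqrt(C1 + x^2)
 g(x) = sqrt(C1 + x^2)


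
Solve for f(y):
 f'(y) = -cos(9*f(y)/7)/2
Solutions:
 y/2 - 7*log(sin(9*f(y)/7) - 1)/18 + 7*log(sin(9*f(y)/7) + 1)/18 = C1


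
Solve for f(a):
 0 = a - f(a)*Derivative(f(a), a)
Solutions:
 f(a) = -sqrt(C1 + a^2)
 f(a) = sqrt(C1 + a^2)


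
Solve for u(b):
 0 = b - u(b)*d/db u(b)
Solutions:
 u(b) = -sqrt(C1 + b^2)
 u(b) = sqrt(C1 + b^2)


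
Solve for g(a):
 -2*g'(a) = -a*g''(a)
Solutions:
 g(a) = C1 + C2*a^3


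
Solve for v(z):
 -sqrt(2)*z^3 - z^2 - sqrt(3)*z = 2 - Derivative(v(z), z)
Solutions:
 v(z) = C1 + sqrt(2)*z^4/4 + z^3/3 + sqrt(3)*z^2/2 + 2*z


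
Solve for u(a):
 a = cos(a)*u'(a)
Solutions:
 u(a) = C1 + Integral(a/cos(a), a)


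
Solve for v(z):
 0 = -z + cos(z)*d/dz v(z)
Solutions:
 v(z) = C1 + Integral(z/cos(z), z)


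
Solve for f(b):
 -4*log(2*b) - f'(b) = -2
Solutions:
 f(b) = C1 - 4*b*log(b) - b*log(16) + 6*b


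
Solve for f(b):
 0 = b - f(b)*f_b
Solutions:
 f(b) = -sqrt(C1 + b^2)
 f(b) = sqrt(C1 + b^2)


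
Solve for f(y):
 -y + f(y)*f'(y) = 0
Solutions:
 f(y) = -sqrt(C1 + y^2)
 f(y) = sqrt(C1 + y^2)


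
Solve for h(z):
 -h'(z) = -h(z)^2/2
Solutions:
 h(z) = -2/(C1 + z)


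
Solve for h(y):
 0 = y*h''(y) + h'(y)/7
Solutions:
 h(y) = C1 + C2*y^(6/7)


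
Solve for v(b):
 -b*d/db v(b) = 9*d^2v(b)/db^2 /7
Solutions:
 v(b) = C1 + C2*erf(sqrt(14)*b/6)


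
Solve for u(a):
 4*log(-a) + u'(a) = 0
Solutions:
 u(a) = C1 - 4*a*log(-a) + 4*a


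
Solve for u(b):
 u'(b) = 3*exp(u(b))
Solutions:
 u(b) = log(-1/(C1 + 3*b))


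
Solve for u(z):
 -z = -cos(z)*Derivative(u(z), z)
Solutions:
 u(z) = C1 + Integral(z/cos(z), z)


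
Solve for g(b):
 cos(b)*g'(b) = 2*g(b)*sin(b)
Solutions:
 g(b) = C1/cos(b)^2


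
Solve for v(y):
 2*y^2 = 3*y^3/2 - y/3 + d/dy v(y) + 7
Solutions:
 v(y) = C1 - 3*y^4/8 + 2*y^3/3 + y^2/6 - 7*y


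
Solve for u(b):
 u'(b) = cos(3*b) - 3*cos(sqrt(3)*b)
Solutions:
 u(b) = C1 + sin(3*b)/3 - sqrt(3)*sin(sqrt(3)*b)


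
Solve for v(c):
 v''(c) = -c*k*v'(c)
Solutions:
 v(c) = Piecewise((-sqrt(2)*sqrt(pi)*C1*erf(sqrt(2)*c*sqrt(k)/2)/(2*sqrt(k)) - C2, (k > 0) | (k < 0)), (-C1*c - C2, True))


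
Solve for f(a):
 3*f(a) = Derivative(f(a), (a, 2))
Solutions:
 f(a) = C1*exp(-sqrt(3)*a) + C2*exp(sqrt(3)*a)


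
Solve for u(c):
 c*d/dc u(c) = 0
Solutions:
 u(c) = C1


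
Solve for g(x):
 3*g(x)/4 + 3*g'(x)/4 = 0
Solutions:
 g(x) = C1*exp(-x)


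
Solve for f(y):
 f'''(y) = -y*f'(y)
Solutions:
 f(y) = C1 + Integral(C2*airyai(-y) + C3*airybi(-y), y)


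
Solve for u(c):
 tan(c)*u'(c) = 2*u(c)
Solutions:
 u(c) = C1*sin(c)^2


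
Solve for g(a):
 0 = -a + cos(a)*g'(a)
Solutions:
 g(a) = C1 + Integral(a/cos(a), a)


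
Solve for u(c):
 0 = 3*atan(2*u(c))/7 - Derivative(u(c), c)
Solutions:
 Integral(1/atan(2*_y), (_y, u(c))) = C1 + 3*c/7


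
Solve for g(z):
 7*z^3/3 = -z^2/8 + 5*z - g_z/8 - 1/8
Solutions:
 g(z) = C1 - 14*z^4/3 - z^3/3 + 20*z^2 - z


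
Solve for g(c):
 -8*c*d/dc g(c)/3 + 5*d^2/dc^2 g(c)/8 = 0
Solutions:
 g(c) = C1 + C2*erfi(4*sqrt(30)*c/15)


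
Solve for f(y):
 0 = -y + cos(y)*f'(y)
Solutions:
 f(y) = C1 + Integral(y/cos(y), y)


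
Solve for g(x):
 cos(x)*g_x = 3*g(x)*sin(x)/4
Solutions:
 g(x) = C1/cos(x)^(3/4)


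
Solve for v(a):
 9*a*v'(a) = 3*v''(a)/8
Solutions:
 v(a) = C1 + C2*erfi(2*sqrt(3)*a)


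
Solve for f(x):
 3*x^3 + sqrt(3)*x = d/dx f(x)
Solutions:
 f(x) = C1 + 3*x^4/4 + sqrt(3)*x^2/2


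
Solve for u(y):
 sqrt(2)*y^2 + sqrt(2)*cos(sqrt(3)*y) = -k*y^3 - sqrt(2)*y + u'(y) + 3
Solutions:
 u(y) = C1 + k*y^4/4 + sqrt(2)*y^3/3 + sqrt(2)*y^2/2 - 3*y + sqrt(6)*sin(sqrt(3)*y)/3


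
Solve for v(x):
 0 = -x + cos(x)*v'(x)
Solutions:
 v(x) = C1 + Integral(x/cos(x), x)


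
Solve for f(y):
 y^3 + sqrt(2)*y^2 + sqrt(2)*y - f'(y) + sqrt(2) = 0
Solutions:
 f(y) = C1 + y^4/4 + sqrt(2)*y^3/3 + sqrt(2)*y^2/2 + sqrt(2)*y


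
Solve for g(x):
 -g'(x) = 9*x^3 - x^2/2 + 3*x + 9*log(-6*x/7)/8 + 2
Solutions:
 g(x) = C1 - 9*x^4/4 + x^3/6 - 3*x^2/2 - 9*x*log(-x)/8 + x*(-9*log(6) - 7 + 9*log(7))/8


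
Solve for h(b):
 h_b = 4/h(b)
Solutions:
 h(b) = -sqrt(C1 + 8*b)
 h(b) = sqrt(C1 + 8*b)


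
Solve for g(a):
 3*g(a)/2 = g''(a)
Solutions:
 g(a) = C1*exp(-sqrt(6)*a/2) + C2*exp(sqrt(6)*a/2)


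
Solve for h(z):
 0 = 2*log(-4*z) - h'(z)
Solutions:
 h(z) = C1 + 2*z*log(-z) + 2*z*(-1 + 2*log(2))


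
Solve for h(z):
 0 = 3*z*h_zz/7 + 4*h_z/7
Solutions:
 h(z) = C1 + C2/z^(1/3)


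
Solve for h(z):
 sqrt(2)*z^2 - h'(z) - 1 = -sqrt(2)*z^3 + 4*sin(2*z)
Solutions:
 h(z) = C1 + sqrt(2)*z^4/4 + sqrt(2)*z^3/3 - z + 2*cos(2*z)


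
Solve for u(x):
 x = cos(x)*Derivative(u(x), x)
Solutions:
 u(x) = C1 + Integral(x/cos(x), x)


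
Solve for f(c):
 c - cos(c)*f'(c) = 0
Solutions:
 f(c) = C1 + Integral(c/cos(c), c)


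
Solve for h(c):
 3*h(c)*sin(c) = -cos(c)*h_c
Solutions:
 h(c) = C1*cos(c)^3


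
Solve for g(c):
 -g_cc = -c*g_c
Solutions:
 g(c) = C1 + C2*erfi(sqrt(2)*c/2)


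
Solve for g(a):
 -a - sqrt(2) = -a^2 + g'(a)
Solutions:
 g(a) = C1 + a^3/3 - a^2/2 - sqrt(2)*a


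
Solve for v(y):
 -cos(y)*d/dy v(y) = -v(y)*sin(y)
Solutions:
 v(y) = C1/cos(y)


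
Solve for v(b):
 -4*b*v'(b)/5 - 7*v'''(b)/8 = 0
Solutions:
 v(b) = C1 + Integral(C2*airyai(-2*70^(2/3)*b/35) + C3*airybi(-2*70^(2/3)*b/35), b)


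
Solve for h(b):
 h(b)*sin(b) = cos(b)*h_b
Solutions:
 h(b) = C1/cos(b)


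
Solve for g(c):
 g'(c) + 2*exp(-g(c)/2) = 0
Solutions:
 g(c) = 2*log(C1 - c)


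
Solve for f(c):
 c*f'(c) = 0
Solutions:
 f(c) = C1


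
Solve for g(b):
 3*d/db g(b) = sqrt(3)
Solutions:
 g(b) = C1 + sqrt(3)*b/3


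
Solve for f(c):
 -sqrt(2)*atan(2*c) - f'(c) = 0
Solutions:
 f(c) = C1 - sqrt(2)*(c*atan(2*c) - log(4*c^2 + 1)/4)


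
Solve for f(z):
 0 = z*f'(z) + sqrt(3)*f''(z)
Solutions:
 f(z) = C1 + C2*erf(sqrt(2)*3^(3/4)*z/6)


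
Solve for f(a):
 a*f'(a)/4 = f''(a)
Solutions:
 f(a) = C1 + C2*erfi(sqrt(2)*a/4)


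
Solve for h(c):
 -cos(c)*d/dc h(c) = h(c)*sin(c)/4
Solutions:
 h(c) = C1*cos(c)^(1/4)


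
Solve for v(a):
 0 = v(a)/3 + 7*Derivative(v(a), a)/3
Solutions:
 v(a) = C1*exp(-a/7)


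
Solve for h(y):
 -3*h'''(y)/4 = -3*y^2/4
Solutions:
 h(y) = C1 + C2*y + C3*y^2 + y^5/60


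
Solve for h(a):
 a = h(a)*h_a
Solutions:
 h(a) = -sqrt(C1 + a^2)
 h(a) = sqrt(C1 + a^2)


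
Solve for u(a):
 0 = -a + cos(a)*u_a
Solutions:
 u(a) = C1 + Integral(a/cos(a), a)


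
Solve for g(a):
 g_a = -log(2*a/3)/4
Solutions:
 g(a) = C1 - a*log(a)/4 - a*log(2)/4 + a/4 + a*log(3)/4


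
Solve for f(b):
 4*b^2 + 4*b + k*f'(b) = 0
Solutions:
 f(b) = C1 - 4*b^3/(3*k) - 2*b^2/k


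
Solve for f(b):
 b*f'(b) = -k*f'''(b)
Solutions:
 f(b) = C1 + Integral(C2*airyai(b*(-1/k)^(1/3)) + C3*airybi(b*(-1/k)^(1/3)), b)


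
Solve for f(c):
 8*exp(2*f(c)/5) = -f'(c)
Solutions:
 f(c) = 5*log(-sqrt(-1/(C1 - 8*c))) - 5*log(2) + 5*log(10)/2
 f(c) = 5*log(-1/(C1 - 8*c))/2 - 5*log(2) + 5*log(10)/2


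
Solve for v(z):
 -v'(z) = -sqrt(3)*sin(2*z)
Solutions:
 v(z) = C1 - sqrt(3)*cos(2*z)/2


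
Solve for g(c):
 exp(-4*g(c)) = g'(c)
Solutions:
 g(c) = log(-I*(C1 + 4*c)^(1/4))
 g(c) = log(I*(C1 + 4*c)^(1/4))
 g(c) = log(-(C1 + 4*c)^(1/4))
 g(c) = log(C1 + 4*c)/4


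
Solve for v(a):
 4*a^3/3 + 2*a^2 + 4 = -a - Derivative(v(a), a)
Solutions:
 v(a) = C1 - a^4/3 - 2*a^3/3 - a^2/2 - 4*a


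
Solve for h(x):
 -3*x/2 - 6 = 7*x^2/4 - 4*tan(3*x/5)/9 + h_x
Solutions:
 h(x) = C1 - 7*x^3/12 - 3*x^2/4 - 6*x - 20*log(cos(3*x/5))/27


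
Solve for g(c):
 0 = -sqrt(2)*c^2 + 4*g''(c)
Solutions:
 g(c) = C1 + C2*c + sqrt(2)*c^4/48


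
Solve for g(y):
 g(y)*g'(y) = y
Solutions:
 g(y) = -sqrt(C1 + y^2)
 g(y) = sqrt(C1 + y^2)


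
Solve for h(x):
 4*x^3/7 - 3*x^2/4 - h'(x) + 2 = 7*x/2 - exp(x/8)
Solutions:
 h(x) = C1 + x^4/7 - x^3/4 - 7*x^2/4 + 2*x + 8*exp(x/8)


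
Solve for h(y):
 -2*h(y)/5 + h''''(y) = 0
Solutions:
 h(y) = C1*exp(-2^(1/4)*5^(3/4)*y/5) + C2*exp(2^(1/4)*5^(3/4)*y/5) + C3*sin(2^(1/4)*5^(3/4)*y/5) + C4*cos(2^(1/4)*5^(3/4)*y/5)


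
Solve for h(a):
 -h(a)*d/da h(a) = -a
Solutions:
 h(a) = -sqrt(C1 + a^2)
 h(a) = sqrt(C1 + a^2)


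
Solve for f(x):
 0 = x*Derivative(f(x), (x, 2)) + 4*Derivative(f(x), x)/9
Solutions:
 f(x) = C1 + C2*x^(5/9)


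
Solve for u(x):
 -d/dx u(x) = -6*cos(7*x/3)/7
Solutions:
 u(x) = C1 + 18*sin(7*x/3)/49


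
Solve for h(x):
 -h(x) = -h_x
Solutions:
 h(x) = C1*exp(x)


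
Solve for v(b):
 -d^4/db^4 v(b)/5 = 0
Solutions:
 v(b) = C1 + C2*b + C3*b^2 + C4*b^3


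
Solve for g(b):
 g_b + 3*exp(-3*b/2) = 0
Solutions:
 g(b) = C1 + 2*exp(-3*b/2)


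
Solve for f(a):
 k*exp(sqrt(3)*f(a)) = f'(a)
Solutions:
 f(a) = sqrt(3)*(2*log(-1/(C1 + a*k)) - log(3))/6


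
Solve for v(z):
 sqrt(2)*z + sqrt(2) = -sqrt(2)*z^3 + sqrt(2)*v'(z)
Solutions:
 v(z) = C1 + z^4/4 + z^2/2 + z


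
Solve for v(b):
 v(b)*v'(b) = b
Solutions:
 v(b) = -sqrt(C1 + b^2)
 v(b) = sqrt(C1 + b^2)


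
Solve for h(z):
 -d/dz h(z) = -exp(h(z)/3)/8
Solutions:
 h(z) = 3*log(-1/(C1 + z)) + 3*log(24)


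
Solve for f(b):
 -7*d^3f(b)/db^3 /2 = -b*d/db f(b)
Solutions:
 f(b) = C1 + Integral(C2*airyai(2^(1/3)*7^(2/3)*b/7) + C3*airybi(2^(1/3)*7^(2/3)*b/7), b)


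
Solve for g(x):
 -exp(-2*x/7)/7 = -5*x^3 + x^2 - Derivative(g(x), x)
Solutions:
 g(x) = C1 - 5*x^4/4 + x^3/3 - exp(-2*x/7)/2


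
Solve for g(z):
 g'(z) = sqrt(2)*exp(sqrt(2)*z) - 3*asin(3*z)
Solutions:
 g(z) = C1 - 3*z*asin(3*z) - sqrt(1 - 9*z^2) + exp(sqrt(2)*z)


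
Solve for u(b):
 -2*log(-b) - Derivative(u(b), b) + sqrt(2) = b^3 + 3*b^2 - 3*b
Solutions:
 u(b) = C1 - b^4/4 - b^3 + 3*b^2/2 - 2*b*log(-b) + b*(sqrt(2) + 2)


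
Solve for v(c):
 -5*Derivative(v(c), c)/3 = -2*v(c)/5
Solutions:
 v(c) = C1*exp(6*c/25)


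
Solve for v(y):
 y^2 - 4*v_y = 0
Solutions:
 v(y) = C1 + y^3/12


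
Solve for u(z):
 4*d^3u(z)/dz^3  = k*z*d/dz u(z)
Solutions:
 u(z) = C1 + Integral(C2*airyai(2^(1/3)*k^(1/3)*z/2) + C3*airybi(2^(1/3)*k^(1/3)*z/2), z)


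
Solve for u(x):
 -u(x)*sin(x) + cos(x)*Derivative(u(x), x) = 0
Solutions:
 u(x) = C1/cos(x)


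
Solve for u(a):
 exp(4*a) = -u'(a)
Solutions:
 u(a) = C1 - exp(4*a)/4


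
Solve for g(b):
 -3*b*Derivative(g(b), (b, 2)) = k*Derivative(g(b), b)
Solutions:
 g(b) = C1 + b^(1 - re(k)/3)*(C2*sin(log(b)*Abs(im(k))/3) + C3*cos(log(b)*im(k)/3))


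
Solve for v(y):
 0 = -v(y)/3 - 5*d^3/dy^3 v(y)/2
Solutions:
 v(y) = C3*exp(-15^(2/3)*2^(1/3)*y/15) + (C1*sin(2^(1/3)*3^(1/6)*5^(2/3)*y/10) + C2*cos(2^(1/3)*3^(1/6)*5^(2/3)*y/10))*exp(15^(2/3)*2^(1/3)*y/30)


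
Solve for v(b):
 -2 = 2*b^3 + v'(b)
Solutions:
 v(b) = C1 - b^4/2 - 2*b


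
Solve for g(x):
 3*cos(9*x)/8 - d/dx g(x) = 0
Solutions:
 g(x) = C1 + sin(9*x)/24


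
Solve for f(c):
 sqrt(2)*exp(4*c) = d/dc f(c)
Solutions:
 f(c) = C1 + sqrt(2)*exp(4*c)/4
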